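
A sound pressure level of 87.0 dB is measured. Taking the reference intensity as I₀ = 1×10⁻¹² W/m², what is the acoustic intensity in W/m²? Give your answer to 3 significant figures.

0.000501 W/m²

I/I₀ = 10^(87.0/10) = 5.012e+08, so I = 5.012e+08 × 10⁻¹² W/m².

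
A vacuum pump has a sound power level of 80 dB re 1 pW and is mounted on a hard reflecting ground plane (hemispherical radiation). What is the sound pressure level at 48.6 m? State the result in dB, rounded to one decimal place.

Free-field hemispherical radiation: L_p = L_w − 10·log₁₀(2π·r²), r = 48.6 m.
2π·r² = 1.484e+04 m², 10·log₁₀ of that is 41.715 dB.
L_p = 80 − 41.715 = 38.29 dB.

38.3 dB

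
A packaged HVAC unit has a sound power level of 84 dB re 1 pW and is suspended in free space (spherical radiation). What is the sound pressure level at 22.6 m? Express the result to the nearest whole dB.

Free-field spherical radiation: L_p = L_w − 10·log₁₀(4π·r²), r = 22.6 m.
4π·r² = 6418 m², 10·log₁₀ of that is 38.074 dB.
L_p = 84 − 38.074 = 45.93 dB.

46 dB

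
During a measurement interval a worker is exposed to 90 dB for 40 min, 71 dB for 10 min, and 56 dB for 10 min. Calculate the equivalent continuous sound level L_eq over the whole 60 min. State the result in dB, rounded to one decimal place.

Weight each interval's intensity by its duration and average over T = 60 min:
Σ tᵢ·10^(Lᵢ/10) = 40·10^(90/10) + 10·10^(71/10) + 10·10^(56/10) = 4.013e+10.
L_eq = 10·log₁₀(4.013e+10/60) = 88.25 dB.

88.3 dB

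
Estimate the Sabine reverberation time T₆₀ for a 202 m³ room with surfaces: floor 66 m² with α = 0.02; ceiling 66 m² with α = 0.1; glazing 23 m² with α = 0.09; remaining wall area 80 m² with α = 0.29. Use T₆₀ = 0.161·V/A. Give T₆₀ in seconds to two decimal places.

0.98 s

Total absorption A = 66·0.02 + 66·0.1 + 23·0.09 + 80·0.29 = 33.19 m² sabins.
T₆₀ = 0.161 × 202 / 33.19 = 0.980 s.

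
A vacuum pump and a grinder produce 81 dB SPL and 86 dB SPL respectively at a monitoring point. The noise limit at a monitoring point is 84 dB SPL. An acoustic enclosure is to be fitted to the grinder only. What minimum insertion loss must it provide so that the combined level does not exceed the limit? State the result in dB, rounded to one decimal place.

5.0 dB

The untreated sources together contribute 10^(81/10) = 1.259e+08, i.e. 81.00 dB SPL.
The limit corresponds to 10^(84/10) = 2.512e+08; subtracting the fixed part leaves 1.253e+08 for the grinder, i.e. 80.98 dB SPL.
Required insertion loss = 86 − 80.98 = 5.02 dB.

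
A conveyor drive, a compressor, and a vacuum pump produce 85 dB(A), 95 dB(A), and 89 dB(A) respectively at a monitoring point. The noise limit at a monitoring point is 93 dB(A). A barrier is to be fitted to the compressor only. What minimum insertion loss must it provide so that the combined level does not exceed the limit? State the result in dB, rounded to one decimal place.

The untreated sources together contribute 10^(85/10) + 10^(89/10) = 1.111e+09, i.e. 90.46 dB(A).
The limit corresponds to 10^(93/10) = 1.995e+09; subtracting the fixed part leaves 8.847e+08 for the compressor, i.e. 89.47 dB(A).
So the compressor must be reduced from 95 to 89.47 dB(A): IL = 5.53 dB.

5.5 dB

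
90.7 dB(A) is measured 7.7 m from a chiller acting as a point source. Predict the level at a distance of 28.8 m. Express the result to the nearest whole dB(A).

Spherical spreading from a point source gives a 20·log₁₀(r₂/r₁) drop.
L₂ = 90.7 − 20·log₁₀(28.8/7.7) = 90.7 − 11.458 = 79.24 dB(A).

79 dB(A)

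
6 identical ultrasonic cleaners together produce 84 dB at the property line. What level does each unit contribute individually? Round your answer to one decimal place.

For N identical incoherent sources L_total = L₁ + 10·log₁₀ N, so L₁ = 84 − 10·log₁₀(6) = 84 − 7.782.

76.2 dB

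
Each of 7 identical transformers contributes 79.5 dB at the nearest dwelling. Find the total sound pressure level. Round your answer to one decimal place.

88.0 dB

With 7 equal, uncorrelated contributions the intensity is 7× that of one unit, giving a rise of 10·log₁₀ 7.
L_total = 79.5 + 10·log₁₀(7) = 79.5 + 8.451 = 87.95 dB.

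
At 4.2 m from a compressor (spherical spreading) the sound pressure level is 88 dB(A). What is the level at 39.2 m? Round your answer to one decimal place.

Point-source attenuation: ΔL = 20·log₁₀(r₂/r₁) = 20·log₁₀(39.2/4.2) = 19.401 dB.
L₂ = 88 − 20·log₁₀(39.2/4.2) = 88 − 19.401 = 68.60 dB(A).

68.6 dB(A)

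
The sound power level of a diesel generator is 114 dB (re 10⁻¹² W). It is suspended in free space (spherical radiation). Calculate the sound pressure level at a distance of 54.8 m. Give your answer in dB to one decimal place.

68.2 dB

L_p = L_w − 10·log₁₀(4π·r²) with r = 54.8 m.
4π·r² = 3.774e+04 m², 10·log₁₀ of that is 45.768 dB.
L_p = 114 − 45.768 = 68.23 dB.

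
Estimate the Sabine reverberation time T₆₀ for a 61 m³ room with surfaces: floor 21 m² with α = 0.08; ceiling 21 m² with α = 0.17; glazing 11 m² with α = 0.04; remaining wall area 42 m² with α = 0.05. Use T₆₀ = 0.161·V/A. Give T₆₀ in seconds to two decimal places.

Summing Sᵢαᵢ: 21·0.08 + 21·0.17 + 11·0.04 + 42·0.05 = 7.79 m².
T₆₀ = 0.161·V/A = 0.161·61/7.79 = 1.261 s.

1.26 s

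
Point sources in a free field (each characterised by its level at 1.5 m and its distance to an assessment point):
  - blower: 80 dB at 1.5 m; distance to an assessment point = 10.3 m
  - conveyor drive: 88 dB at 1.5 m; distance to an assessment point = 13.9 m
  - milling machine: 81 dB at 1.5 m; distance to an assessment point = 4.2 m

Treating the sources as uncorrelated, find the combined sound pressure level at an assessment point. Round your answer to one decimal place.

74.1 dB

Propagate each source to the receiver with L = L_ref − 20·log₁₀(r/r_ref), then add intensities.
blower: 80 − 20·log₁₀(10.3/1.5) = 80 − 16.73 = 63.27 dB.
conveyor drive: 88 − 20·log₁₀(13.9/1.5) = 88 − 19.34 = 68.66 dB.
milling machine: 81 − 20·log₁₀(4.2/1.5) = 81 − 8.94 = 72.06 dB.
Σ 10^(L/10) = 2.553e+07 → L_total = 10·log₁₀(2.553e+07) = 74.07 dB.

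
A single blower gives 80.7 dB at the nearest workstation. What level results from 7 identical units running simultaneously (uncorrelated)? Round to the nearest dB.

89 dB

N identical incoherent sources raise the level by 10·log₁₀ N.
L_total = 80.7 + 10·log₁₀(7) = 80.7 + 8.451 = 89.15 dB.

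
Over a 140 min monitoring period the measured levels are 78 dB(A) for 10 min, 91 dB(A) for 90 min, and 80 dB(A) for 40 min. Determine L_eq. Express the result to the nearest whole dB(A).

89 dB(A)

L_eq = 10·log₁₀[(1/T)·Σ tᵢ·10^(Lᵢ/10)] with T = 140 min.
Σ tᵢ·10^(Lᵢ/10) = 10·10^(78/10) + 90·10^(91/10) + 40·10^(80/10) = 1.179e+11.
L_eq = 10·log₁₀(1.179e+11/140) = 89.26 dB(A).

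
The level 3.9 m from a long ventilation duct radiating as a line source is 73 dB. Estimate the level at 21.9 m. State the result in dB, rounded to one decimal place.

For a line source, L₂ = L₁ − 10·log₁₀(r₂/r₁).
L₂ = 73 − 10·log₁₀(21.9/3.9) = 73 − 7.494 = 65.51 dB.

65.5 dB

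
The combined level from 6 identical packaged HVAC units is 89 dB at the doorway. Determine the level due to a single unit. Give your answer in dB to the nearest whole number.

For N identical incoherent sources L_total = L₁ + 10·log₁₀ N, so L₁ = 89 − 10·log₁₀(6) = 89 − 7.782.

81 dB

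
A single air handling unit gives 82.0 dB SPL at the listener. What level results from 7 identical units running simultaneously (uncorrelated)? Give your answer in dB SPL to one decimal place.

90.5 dB SPL

L_total = L₁ + 10·log₁₀ N for N identical incoherent sources.
L_total = 82.0 + 10·log₁₀(7) = 82.0 + 8.451 = 90.45 dB SPL.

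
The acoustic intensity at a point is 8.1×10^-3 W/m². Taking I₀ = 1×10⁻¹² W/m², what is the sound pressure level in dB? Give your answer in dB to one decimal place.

99.1 dB

L = 10·log₁₀(I/I₀) = 10·log₁₀(8.1×10^-3/10⁻¹²) = 10·log₁₀(8.1×10^9).
L = 10·(0.9085 + 9) = 99.08 dB.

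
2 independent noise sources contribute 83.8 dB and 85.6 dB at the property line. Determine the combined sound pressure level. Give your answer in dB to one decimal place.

87.8 dB

Incoherent sources combine by intensity addition: L_total = 10·log₁₀(Σ 10^(L_i/10)).
Σ 10^(L/10) = 10^(83.8/10) + 10^(85.6/10) = 6.030e+08.
L_total = 10·log₁₀(6.030e+08) = 87.80 dB.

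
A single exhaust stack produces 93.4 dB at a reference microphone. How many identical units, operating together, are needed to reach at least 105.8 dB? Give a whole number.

Need L₁ + 10·log₁₀ N ≥ 105.8, i.e. log₁₀ N ≥ 1.24.
N ≥ 10^(12.4/10) = 17.378, so N = 18.

18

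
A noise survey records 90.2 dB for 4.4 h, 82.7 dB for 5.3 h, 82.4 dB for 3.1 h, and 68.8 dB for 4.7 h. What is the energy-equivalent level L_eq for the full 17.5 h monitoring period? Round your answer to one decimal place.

The energy average is taken in the linear domain: L_eq = 10·log₁₀[(Σ tᵢ·10^(Lᵢ/10))/T], T = 17.5 h.
Σ tᵢ·10^(Lᵢ/10) = 4.4·10^(90.2/10) + 5.3·10^(82.7/10) + 3.1·10^(82.4/10) + 4.7·10^(68.8/10) = 6.169e+09.
L_eq = 10·log₁₀(6.169e+09/17.5) = 85.47 dB.

85.5 dB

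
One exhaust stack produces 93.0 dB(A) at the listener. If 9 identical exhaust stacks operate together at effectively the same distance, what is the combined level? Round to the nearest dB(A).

L_total = L₁ + 10·log₁₀ N for N identical incoherent sources.
L_total = 93.0 + 10·log₁₀(9) = 93.0 + 9.542 = 102.54 dB(A).

103 dB(A)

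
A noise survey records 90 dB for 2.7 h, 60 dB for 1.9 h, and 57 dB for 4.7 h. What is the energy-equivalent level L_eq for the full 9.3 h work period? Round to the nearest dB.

85 dB

Weight each interval's intensity by its duration and average over T = 9.3 h:
Σ tᵢ·10^(Lᵢ/10) = 2.7·10^(90/10) + 1.9·10^(60/10) + 4.7·10^(57/10) = 2.704e+09.
L_eq = 10·log₁₀(2.704e+09/9.3) = 84.64 dB.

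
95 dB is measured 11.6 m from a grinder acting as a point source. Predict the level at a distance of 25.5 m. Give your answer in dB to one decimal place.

For a point source, L₂ = L₁ − 20·log₁₀(r₂/r₁).
L₂ = 95 − 20·log₁₀(25.5/11.6) = 95 − 6.842 = 88.16 dB.

88.2 dB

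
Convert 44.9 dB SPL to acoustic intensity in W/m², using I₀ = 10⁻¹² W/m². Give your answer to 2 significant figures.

3.1e-08 W/m²

I = I₀·10^(L/10) = 10⁻¹² × 10^(44.9/10) = 10^(-7.510).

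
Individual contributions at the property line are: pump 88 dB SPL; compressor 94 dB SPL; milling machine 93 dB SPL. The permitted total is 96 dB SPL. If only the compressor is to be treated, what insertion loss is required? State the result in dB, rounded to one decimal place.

Fixed contribution from the other sources: Σ 10^(L/10) = 10^(88/10) + 10^(93/10) = 2.626e+09 (94.19 dB SPL).
To meet 96 dB SPL overall, the treated compressor may contribute at most 10^(96/10) − 2.626e+09 = 1.355e+09, i.e. 91.32 dB SPL.
So the compressor must be reduced from 94 to 91.32 dB SPL: IL = 2.68 dB.

2.7 dB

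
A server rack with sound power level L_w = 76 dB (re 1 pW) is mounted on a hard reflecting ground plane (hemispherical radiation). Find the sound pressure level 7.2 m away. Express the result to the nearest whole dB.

Free-field hemispherical radiation: L_p = L_w − 10·log₁₀(2π·r²), r = 7.2 m.
2π·r² = 325.7 m², 10·log₁₀ of that is 25.128 dB.
L_p = 76 − 25.128 = 50.87 dB.

51 dB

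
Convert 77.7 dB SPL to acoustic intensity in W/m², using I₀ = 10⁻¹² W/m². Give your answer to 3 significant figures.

5.89e-05 W/m²

I/I₀ = 10^(77.7/10) = 5.888e+07, so I = 5.888e+07 × 10⁻¹² W/m².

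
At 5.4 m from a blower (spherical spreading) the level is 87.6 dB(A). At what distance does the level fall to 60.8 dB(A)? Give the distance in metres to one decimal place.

118.1 m

Point-source spreading drops the level by 20·log₁₀(r₂/r₁); inverting, r₂/r₁ = 10^(ΔL/20).
r₂ = 5.4·10^((87.6−60.8)/20) = 5.4·10^(26.8/20) = 118.14 m.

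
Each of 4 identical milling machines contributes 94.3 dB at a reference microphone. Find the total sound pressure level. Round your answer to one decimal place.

N identical incoherent sources raise the level by 10·log₁₀ N.
L_total = 94.3 + 10·log₁₀(4) = 94.3 + 6.021 = 100.32 dB.

100.3 dB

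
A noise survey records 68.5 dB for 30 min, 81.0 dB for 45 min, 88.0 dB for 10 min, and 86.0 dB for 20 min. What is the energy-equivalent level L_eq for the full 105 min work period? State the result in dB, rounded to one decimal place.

82.8 dB

The energy average is taken in the linear domain: L_eq = 10·log₁₀[(Σ tᵢ·10^(Lᵢ/10))/T], T = 105 min.
Σ tᵢ·10^(Lᵢ/10) = 30·10^(68.5/10) + 45·10^(81.0/10) + 10·10^(88.0/10) + 20·10^(86.0/10) = 2.015e+10.
L_eq = 10·log₁₀(2.015e+10/105) = 82.83 dB.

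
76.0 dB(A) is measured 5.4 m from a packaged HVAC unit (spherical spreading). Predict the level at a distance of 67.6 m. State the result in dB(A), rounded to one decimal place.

54.0 dB(A)

For a point source, L₂ = L₁ − 20·log₁₀(r₂/r₁).
L₂ = 76.0 − 20·log₁₀(67.6/5.4) = 76.0 − 21.951 = 54.05 dB(A).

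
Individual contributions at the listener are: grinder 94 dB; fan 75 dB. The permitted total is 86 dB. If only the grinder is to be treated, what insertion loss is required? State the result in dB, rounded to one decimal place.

Fixed contribution from the other source: Σ 10^(L/10) = 10^(75/10) = 3.162e+07 (75.00 dB).
The limit corresponds to 10^(86/10) = 3.981e+08; subtracting the fixed part leaves 3.665e+08 for the grinder, i.e. 85.64 dB.
So the grinder must be reduced from 94 to 85.64 dB: IL = 8.36 dB.

8.4 dB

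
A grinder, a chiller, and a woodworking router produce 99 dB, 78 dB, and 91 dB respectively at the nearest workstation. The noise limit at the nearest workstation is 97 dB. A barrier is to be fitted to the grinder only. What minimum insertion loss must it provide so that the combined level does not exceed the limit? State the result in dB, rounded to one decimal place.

Fixed contribution from the other sources: Σ 10^(L/10) = 10^(78/10) + 10^(91/10) = 1.322e+09 (91.21 dB).
The limit corresponds to 10^(97/10) = 5.012e+09; subtracting the fixed part leaves 3.690e+09 for the grinder, i.e. 95.67 dB.
Required insertion loss = 99 − 95.67 = 3.33 dB.

3.3 dB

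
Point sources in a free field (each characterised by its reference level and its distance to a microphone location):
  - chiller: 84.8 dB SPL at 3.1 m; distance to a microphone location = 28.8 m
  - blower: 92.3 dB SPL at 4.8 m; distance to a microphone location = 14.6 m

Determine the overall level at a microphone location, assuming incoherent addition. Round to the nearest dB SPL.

83 dB SPL

First find each source's level at the receiver (point-source: −20·log₁₀(r/r_ref)), then combine on an intensity basis.
chiller: 84.8 − 20·log₁₀(28.8/3.1) = 84.8 − 19.36 = 65.44 dB SPL.
blower: 92.3 − 20·log₁₀(14.6/4.8) = 92.3 − 9.66 = 82.64 dB SPL.
Σ 10^(L/10) = 1.871e+08 → L_total = 10·log₁₀(1.871e+08) = 82.72 dB SPL.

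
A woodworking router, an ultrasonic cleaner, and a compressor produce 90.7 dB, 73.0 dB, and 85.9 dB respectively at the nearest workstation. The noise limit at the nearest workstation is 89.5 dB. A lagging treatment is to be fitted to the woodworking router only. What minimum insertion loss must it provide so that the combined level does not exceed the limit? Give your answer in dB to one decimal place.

The untreated sources together contribute 10^(73.0/10) + 10^(85.9/10) = 4.090e+08, i.e. 86.12 dB.
To meet 89.5 dB overall, the treated woodworking router may contribute at most 10^(89.5/10) − 4.090e+08 = 4.823e+08, i.e. 86.83 dB.
Required insertion loss = 90.7 − 86.83 = 3.87 dB.

3.9 dB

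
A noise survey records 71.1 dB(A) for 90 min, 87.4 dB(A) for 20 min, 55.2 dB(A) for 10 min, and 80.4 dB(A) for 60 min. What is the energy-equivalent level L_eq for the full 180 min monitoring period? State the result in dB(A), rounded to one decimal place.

Weight each interval's intensity by its duration and average over T = 180 min:
Σ tᵢ·10^(Lᵢ/10) = 90·10^(71.1/10) + 20·10^(87.4/10) + 10·10^(55.2/10) + 60·10^(80.4/10) = 1.873e+10.
L_eq = 10·log₁₀(1.873e+10/180) = 80.17 dB(A).

80.2 dB(A)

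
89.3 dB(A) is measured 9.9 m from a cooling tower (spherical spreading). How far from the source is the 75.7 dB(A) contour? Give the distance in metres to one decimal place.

The 13.6 dB drop corresponds to a distance ratio of 10^(13.6/20) for a point source.
r₂ = 9.9·10^((89.3−75.7)/20) = 9.9·10^(13.6/20) = 47.38 m.

47.4 m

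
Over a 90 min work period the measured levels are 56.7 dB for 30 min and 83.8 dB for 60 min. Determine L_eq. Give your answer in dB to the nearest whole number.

82 dB

The energy average is taken in the linear domain: L_eq = 10·log₁₀[(Σ tᵢ·10^(Lᵢ/10))/T], T = 90 min.
Σ tᵢ·10^(Lᵢ/10) = 30·10^(56.7/10) + 60·10^(83.8/10) = 1.441e+10.
L_eq = 10·log₁₀(1.441e+10/90) = 82.04 dB.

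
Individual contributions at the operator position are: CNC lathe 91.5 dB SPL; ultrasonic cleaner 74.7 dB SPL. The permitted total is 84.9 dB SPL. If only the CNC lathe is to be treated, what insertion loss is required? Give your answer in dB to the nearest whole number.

7 dB

Everything except the CNC lathe sums to 10^(74.7/10) = 2.951e+07 in linear terms, 74.70 dB SPL.
To meet 84.9 dB SPL overall, the treated CNC lathe may contribute at most 10^(84.9/10) − 2.951e+07 = 2.795e+08, i.e. 84.46 dB SPL.
So the CNC lathe must be reduced from 91.5 to 84.46 dB SPL: IL = 7.04 dB.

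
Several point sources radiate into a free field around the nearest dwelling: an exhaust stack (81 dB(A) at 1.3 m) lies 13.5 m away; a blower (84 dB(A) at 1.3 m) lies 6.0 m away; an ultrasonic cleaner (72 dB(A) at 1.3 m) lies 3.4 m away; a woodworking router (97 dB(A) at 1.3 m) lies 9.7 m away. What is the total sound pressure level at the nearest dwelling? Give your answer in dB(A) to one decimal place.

80.2 dB(A)

Propagate each source to the receiver with L = L_ref − 20·log₁₀(r/r_ref), then add intensities.
exhaust stack: 81 − 20·log₁₀(13.5/1.3) = 81 − 20.33 = 60.67 dB(A).
blower: 84 − 20·log₁₀(6.0/1.3) = 84 − 13.28 = 70.72 dB(A).
ultrasonic cleaner: 72 − 20·log₁₀(3.4/1.3) = 72 − 8.35 = 63.65 dB(A).
woodworking router: 97 − 20·log₁₀(9.7/1.3) = 97 − 17.46 = 79.54 dB(A).
Σ 10^(L/10) = 1.053e+08 → L_total = 10·log₁₀(1.053e+08) = 80.22 dB(A).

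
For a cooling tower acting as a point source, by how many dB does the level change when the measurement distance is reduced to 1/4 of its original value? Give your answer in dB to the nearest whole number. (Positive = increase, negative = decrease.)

A point source loses 6 dB per doubling of distance; generally ΔL = −20·log₁₀(r₂/r₁).
ΔL = −20·log₁₀(0.25) = +12.04 dB.

+12 dB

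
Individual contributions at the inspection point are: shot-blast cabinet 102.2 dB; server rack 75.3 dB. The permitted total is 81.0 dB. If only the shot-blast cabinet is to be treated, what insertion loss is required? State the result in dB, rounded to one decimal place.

22.6 dB

Everything except the shot-blast cabinet sums to 10^(75.3/10) = 3.388e+07 in linear terms, 75.30 dB.
To meet 81.0 dB overall, the treated shot-blast cabinet may contribute at most 10^(81.0/10) − 3.388e+07 = 9.201e+07, i.e. 79.64 dB.
Required insertion loss = 102.2 − 79.64 = 22.56 dB.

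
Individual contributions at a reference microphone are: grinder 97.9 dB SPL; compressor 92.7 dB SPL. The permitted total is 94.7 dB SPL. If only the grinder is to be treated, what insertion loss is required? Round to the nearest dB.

8 dB

Fixed contribution from the other source: Σ 10^(L/10) = 10^(92.7/10) = 1.862e+09 (92.70 dB SPL).
To meet 94.7 dB SPL overall, the treated grinder may contribute at most 10^(94.7/10) − 1.862e+09 = 1.089e+09, i.e. 90.37 dB SPL.
So the grinder must be reduced from 97.9 to 90.37 dB SPL: IL = 7.53 dB.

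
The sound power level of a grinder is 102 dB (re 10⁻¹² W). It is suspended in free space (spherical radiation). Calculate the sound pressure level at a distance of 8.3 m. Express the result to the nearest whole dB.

73 dB

L_p = L_w − 10·log₁₀(4π·r²) with r = 8.3 m.
4π·r² = 865.7 m², 10·log₁₀ of that is 29.374 dB.
L_p = 102 − 29.374 = 72.63 dB.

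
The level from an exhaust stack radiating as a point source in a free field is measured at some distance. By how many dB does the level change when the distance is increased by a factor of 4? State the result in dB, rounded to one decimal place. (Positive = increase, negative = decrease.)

-12.0 dB

A point source loses 6 dB per doubling of distance; generally ΔL = −20·log₁₀(r₂/r₁).
ΔL = −20·log₁₀(4) = -12.04 dB.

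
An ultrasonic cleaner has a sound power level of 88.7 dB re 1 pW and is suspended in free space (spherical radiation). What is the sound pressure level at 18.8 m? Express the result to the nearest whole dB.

Free-field spherical radiation: L_p = L_w − 10·log₁₀(4π·r²), r = 18.8 m.
4π·r² = 4441 m², 10·log₁₀ of that is 36.475 dB.
L_p = 88.7 − 36.475 = 52.22 dB.

52 dB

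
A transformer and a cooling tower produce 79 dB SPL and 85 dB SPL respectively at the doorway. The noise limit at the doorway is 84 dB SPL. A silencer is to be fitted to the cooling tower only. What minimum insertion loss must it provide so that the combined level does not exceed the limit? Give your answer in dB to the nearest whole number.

Fixed contribution from the other source: Σ 10^(L/10) = 10^(79/10) = 7.943e+07 (79.00 dB SPL).
To meet 84 dB SPL overall, the treated cooling tower may contribute at most 10^(84/10) − 7.943e+07 = 1.718e+08, i.e. 82.35 dB SPL.
Required insertion loss = 85 − 82.35 = 2.65 dB.

3 dB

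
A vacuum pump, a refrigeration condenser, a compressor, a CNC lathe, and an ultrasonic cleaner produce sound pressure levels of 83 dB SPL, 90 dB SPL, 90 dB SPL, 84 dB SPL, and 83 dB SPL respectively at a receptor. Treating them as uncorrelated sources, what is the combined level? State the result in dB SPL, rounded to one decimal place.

Incoherent sources combine by intensity addition: L_total = 10·log₁₀(Σ 10^(L_i/10)).
Σ 10^(L/10) = 10^(83/10) + 10^(90/10) + 10^(90/10) + 10^(84/10) + 10^(83/10) = 2.650e+09.
L_total = 10·log₁₀(2.650e+09) = 94.23 dB SPL.

94.2 dB SPL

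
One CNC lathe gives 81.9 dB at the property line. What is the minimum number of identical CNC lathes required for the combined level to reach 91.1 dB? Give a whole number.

Need L₁ + 10·log₁₀ N ≥ 91.1, i.e. log₁₀ N ≥ 0.92.
N ≥ 10^(9.2/10) = 8.318, so N = 9.

9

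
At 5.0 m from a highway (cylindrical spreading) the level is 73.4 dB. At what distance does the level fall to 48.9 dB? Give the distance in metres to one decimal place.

1409.2 m

Line-source spreading drops the level by 10·log₁₀(r₂/r₁); inverting, r₂/r₁ = 10^(ΔL/10).
r₂ = 5.0·10^((73.4−48.9)/10) = 5.0·10^(24.5/10) = 1409.19 m.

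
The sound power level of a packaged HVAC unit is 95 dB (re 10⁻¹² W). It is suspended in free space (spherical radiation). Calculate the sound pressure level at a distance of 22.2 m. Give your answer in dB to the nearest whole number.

The power spreads over a sphere of area 4π·r², so L_p = L_w − 10·log₁₀(4π·r²).
4π·r² = 6193 m², 10·log₁₀ of that is 37.919 dB.
L_p = 95 − 37.919 = 57.08 dB.

57 dB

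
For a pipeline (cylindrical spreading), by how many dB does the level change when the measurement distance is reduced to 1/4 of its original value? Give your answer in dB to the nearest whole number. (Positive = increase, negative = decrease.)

Line-source spreading: ΔL = −10·log₁₀(r₂/r₁).
ΔL = −10·log₁₀(0.25) = +6.02 dB.

+6 dB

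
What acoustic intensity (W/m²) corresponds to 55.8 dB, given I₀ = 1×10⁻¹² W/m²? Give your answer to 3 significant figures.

3.80e-07 W/m²

L = 10·log₁₀(I/I₀) ⇒ I = I₀·10^(L/10) = 10⁻¹² × 10^5.58.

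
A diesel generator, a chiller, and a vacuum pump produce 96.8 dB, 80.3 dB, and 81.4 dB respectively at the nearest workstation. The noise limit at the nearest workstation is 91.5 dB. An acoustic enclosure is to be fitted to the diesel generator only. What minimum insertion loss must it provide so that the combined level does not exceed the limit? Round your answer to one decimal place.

6.1 dB

The untreated sources together contribute 10^(80.3/10) + 10^(81.4/10) = 2.452e+08, i.e. 83.90 dB.
The limit corresponds to 10^(91.5/10) = 1.413e+09; subtracting the fixed part leaves 1.167e+09 for the diesel generator, i.e. 90.67 dB.
Required insertion loss = 96.8 − 90.67 = 6.13 dB.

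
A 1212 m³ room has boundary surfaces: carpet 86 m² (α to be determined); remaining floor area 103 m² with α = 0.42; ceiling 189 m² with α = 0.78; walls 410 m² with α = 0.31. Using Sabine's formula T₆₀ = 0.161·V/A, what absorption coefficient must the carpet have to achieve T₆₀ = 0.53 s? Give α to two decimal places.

0.59

From T₆₀ = 0.161·V/A, the target T₆₀ = 0.53 s needs A = 0.161·1212/0.53 = 368.17 m².
Absorption from the other surfaces = 103·0.42 + 189·0.78 + 410·0.31 = 317.78 m², so the carpet must supply 50.39 m² over 86 m².
α = 50.39/86 = 0.586.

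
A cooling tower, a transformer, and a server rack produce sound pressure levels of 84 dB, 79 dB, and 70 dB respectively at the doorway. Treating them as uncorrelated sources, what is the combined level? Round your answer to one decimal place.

For uncorrelated sources the intensities add, so convert each level to linear form, sum, and take 10·log₁₀ of the total.
Σ 10^(L/10) = 10^(84/10) + 10^(79/10) + 10^(70/10) = 3.406e+08.
L_total = 10·log₁₀(3.406e+08) = 85.32 dB.

85.3 dB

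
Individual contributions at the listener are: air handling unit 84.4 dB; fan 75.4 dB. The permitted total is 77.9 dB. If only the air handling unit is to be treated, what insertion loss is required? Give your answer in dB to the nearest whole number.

Everything except the air handling unit sums to 10^(75.4/10) = 3.467e+07 in linear terms, 75.40 dB.
To meet 77.9 dB overall, the treated air handling unit may contribute at most 10^(77.9/10) − 3.467e+07 = 2.699e+07, i.e. 74.31 dB.
Required insertion loss = 84.4 − 74.31 = 10.09 dB.

10 dB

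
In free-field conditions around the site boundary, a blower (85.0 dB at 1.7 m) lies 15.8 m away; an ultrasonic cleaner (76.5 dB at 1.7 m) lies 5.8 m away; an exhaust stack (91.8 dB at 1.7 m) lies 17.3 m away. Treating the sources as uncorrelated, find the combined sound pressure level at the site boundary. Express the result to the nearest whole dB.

First find each source's level at the receiver (point-source: −20·log₁₀(r/r_ref)), then combine on an intensity basis.
blower: 85.0 − 20·log₁₀(15.8/1.7) = 85.0 − 19.36 = 65.64 dB.
ultrasonic cleaner: 76.5 − 20·log₁₀(5.8/1.7) = 76.5 − 10.66 = 65.84 dB.
exhaust stack: 91.8 − 20·log₁₀(17.3/1.7) = 91.8 − 20.15 = 71.65 dB.
Σ 10^(L/10) = 2.211e+07 → L_total = 10·log₁₀(2.211e+07) = 73.45 dB.

73 dB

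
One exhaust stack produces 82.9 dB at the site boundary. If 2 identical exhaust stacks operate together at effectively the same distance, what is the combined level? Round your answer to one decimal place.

85.9 dB

N identical incoherent sources raise the level by 10·log₁₀ N.
L_total = 82.9 + 10·log₁₀(2) = 82.9 + 3.010 = 85.91 dB.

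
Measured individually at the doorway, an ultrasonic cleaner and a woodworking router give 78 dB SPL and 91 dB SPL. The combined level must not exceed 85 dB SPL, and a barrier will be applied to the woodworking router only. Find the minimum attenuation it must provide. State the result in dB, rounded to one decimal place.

7.0 dB

Everything except the woodworking router sums to 10^(78/10) = 6.310e+07 in linear terms, 78.00 dB SPL.
To meet 85 dB SPL overall, the treated woodworking router may contribute at most 10^(85/10) − 6.310e+07 = 2.531e+08, i.e. 84.03 dB SPL.
So the woodworking router must be reduced from 91 to 84.03 dB SPL: IL = 6.97 dB.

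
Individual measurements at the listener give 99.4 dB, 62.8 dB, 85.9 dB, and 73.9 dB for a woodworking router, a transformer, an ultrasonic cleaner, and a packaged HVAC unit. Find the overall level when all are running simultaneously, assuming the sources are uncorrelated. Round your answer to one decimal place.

For uncorrelated sources the intensities add, so convert each level to linear form, sum, and take 10·log₁₀ of the total.
Σ 10^(L/10) = 10^(99.4/10) + 10^(62.8/10) + 10^(85.9/10) + 10^(73.9/10) = 9.125e+09.
L_total = 10·log₁₀(9.125e+09) = 99.60 dB.

99.6 dB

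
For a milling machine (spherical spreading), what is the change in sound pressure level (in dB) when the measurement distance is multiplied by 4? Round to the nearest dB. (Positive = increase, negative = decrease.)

-12 dB

With spherical spreading the level changes by −20·log₁₀(r₂/r₁).
ΔL = −20·log₁₀(4) = -12.04 dB.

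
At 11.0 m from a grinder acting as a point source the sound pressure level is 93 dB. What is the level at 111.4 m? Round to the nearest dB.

73 dB

For a point source, L₂ = L₁ − 20·log₁₀(r₂/r₁).
L₂ = 93 − 20·log₁₀(111.4/11.0) = 93 − 20.110 = 72.89 dB.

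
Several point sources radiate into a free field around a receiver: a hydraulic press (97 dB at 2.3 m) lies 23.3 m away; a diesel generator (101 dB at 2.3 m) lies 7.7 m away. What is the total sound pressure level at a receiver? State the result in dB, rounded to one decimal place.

First find each source's level at the receiver (point-source: −20·log₁₀(r/r_ref)), then combine on an intensity basis.
hydraulic press: 97 − 20·log₁₀(23.3/2.3) = 97 − 20.11 = 76.89 dB.
diesel generator: 101 − 20·log₁₀(7.7/2.3) = 101 − 10.50 = 90.50 dB.
Σ 10^(L/10) = 1.172e+09 → L_total = 10·log₁₀(1.172e+09) = 90.69 dB.

90.7 dB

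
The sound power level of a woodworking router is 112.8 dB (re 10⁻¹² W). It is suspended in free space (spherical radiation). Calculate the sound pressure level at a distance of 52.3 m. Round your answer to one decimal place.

67.4 dB

Free-field spherical radiation: L_p = L_w − 10·log₁₀(4π·r²), r = 52.3 m.
4π·r² = 3.437e+04 m², 10·log₁₀ of that is 45.362 dB.
L_p = 112.8 − 45.362 = 67.44 dB.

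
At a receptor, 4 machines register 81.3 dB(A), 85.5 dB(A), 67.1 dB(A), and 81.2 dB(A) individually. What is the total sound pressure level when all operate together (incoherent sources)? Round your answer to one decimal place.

88.0 dB(A)

Incoherent sources combine by intensity addition: L_total = 10·log₁₀(Σ 10^(L_i/10)).
Σ 10^(L/10) = 10^(81.3/10) + 10^(85.5/10) + 10^(67.1/10) + 10^(81.2/10) = 6.267e+08.
L_total = 10·log₁₀(6.267e+08) = 87.97 dB(A).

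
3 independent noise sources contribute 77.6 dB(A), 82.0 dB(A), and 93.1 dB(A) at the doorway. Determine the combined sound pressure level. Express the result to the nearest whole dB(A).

94 dB(A)

For uncorrelated sources the intensities add, so convert each level to linear form, sum, and take 10·log₁₀ of the total.
Σ 10^(L/10) = 10^(77.6/10) + 10^(82.0/10) + 10^(93.1/10) = 2.258e+09.
L_total = 10·log₁₀(2.258e+09) = 93.54 dB(A).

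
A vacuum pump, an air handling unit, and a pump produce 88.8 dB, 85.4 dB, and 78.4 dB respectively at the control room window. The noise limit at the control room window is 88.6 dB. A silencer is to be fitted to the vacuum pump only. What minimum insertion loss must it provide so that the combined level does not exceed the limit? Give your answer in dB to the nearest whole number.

4 dB

Fixed contribution from the other sources: Σ 10^(L/10) = 10^(85.4/10) + 10^(78.4/10) = 4.159e+08 (86.19 dB).
The limit corresponds to 10^(88.6/10) = 7.244e+08; subtracting the fixed part leaves 3.085e+08 for the vacuum pump, i.e. 84.89 dB.
Required insertion loss = 88.8 − 84.89 = 3.91 dB.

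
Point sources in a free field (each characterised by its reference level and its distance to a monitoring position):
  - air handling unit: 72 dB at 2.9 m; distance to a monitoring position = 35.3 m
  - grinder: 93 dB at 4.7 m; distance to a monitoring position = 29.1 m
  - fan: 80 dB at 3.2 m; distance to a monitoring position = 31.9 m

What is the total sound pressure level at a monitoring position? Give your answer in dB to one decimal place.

77.3 dB

First find each source's level at the receiver (point-source: −20·log₁₀(r/r_ref)), then combine on an intensity basis.
air handling unit: 72 − 20·log₁₀(35.3/2.9) = 72 − 21.71 = 50.29 dB.
grinder: 93 − 20·log₁₀(29.1/4.7) = 93 − 15.84 = 77.16 dB.
fan: 80 − 20·log₁₀(31.9/3.2) = 80 − 19.97 = 60.03 dB.
Σ 10^(L/10) = 5.316e+07 → L_total = 10·log₁₀(5.316e+07) = 77.26 dB.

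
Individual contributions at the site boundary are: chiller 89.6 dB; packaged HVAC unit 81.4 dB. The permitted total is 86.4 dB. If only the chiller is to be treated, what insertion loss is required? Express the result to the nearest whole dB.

Fixed contribution from the other source: Σ 10^(L/10) = 10^(81.4/10) = 1.380e+08 (81.40 dB).
The limit corresponds to 10^(86.4/10) = 4.365e+08; subtracting the fixed part leaves 2.985e+08 for the chiller, i.e. 84.75 dB.
So the chiller must be reduced from 89.6 to 84.75 dB: IL = 4.85 dB.

5 dB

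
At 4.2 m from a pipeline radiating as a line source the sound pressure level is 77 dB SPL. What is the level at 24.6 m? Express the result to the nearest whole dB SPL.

For a line source, L₂ = L₁ − 10·log₁₀(r₂/r₁).
L₂ = 77 − 10·log₁₀(24.6/4.2) = 77 − 7.677 = 69.32 dB SPL.

69 dB SPL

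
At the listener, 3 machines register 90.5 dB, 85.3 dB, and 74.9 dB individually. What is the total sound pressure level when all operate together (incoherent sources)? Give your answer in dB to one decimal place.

91.7 dB

For uncorrelated sources the intensities add, so convert each level to linear form, sum, and take 10·log₁₀ of the total.
Σ 10^(L/10) = 10^(90.5/10) + 10^(85.3/10) + 10^(74.9/10) = 1.492e+09.
L_total = 10·log₁₀(1.492e+09) = 91.74 dB.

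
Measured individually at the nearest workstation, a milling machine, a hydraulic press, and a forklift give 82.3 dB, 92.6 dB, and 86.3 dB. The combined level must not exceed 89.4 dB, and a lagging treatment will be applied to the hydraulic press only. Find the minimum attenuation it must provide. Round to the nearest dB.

The untreated sources together contribute 10^(82.3/10) + 10^(86.3/10) = 5.964e+08, i.e. 87.76 dB.
The limit corresponds to 10^(89.4/10) = 8.710e+08; subtracting the fixed part leaves 2.746e+08 for the hydraulic press, i.e. 84.39 dB.
So the hydraulic press must be reduced from 92.6 to 84.39 dB: IL = 8.21 dB.

8 dB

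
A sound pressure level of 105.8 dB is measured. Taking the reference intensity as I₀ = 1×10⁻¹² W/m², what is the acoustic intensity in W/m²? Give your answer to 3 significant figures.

0.0380 W/m²

I/I₀ = 10^(105.8/10) = 3.802e+10, so I = 3.802e+10 × 10⁻¹² W/m².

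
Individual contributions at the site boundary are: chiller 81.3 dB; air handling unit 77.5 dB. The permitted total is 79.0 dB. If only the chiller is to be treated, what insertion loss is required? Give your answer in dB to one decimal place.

7.6 dB

Fixed contribution from the other source: Σ 10^(L/10) = 10^(77.5/10) = 5.623e+07 (77.50 dB).
The limit corresponds to 10^(79.0/10) = 7.943e+07; subtracting the fixed part leaves 2.320e+07 for the chiller, i.e. 73.65 dB.
So the chiller must be reduced from 81.3 to 73.65 dB: IL = 7.65 dB.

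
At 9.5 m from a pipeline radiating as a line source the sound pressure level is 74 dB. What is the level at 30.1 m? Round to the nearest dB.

69 dB

Cylindrical spreading from a line source gives a 10·log₁₀(r₂/r₁) drop.
L₂ = 74 − 10·log₁₀(30.1/9.5) = 74 − 5.008 = 68.99 dB.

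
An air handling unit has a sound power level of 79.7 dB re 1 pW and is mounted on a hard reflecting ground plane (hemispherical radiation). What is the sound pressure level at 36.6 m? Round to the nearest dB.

40 dB

L_p = L_w − 10·log₁₀(2π·r²) with r = 36.6 m.
2π·r² = 8417 m², 10·log₁₀ of that is 39.251 dB.
L_p = 79.7 − 39.251 = 40.45 dB.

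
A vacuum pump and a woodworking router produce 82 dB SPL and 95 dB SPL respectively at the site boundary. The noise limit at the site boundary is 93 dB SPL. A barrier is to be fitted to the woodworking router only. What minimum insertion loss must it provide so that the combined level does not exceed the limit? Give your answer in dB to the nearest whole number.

Everything except the woodworking router sums to 10^(82/10) = 1.585e+08 in linear terms, 82.00 dB SPL.
The limit corresponds to 10^(93/10) = 1.995e+09; subtracting the fixed part leaves 1.837e+09 for the woodworking router, i.e. 92.64 dB SPL.
Required insertion loss = 95 − 92.64 = 2.36 dB.

2 dB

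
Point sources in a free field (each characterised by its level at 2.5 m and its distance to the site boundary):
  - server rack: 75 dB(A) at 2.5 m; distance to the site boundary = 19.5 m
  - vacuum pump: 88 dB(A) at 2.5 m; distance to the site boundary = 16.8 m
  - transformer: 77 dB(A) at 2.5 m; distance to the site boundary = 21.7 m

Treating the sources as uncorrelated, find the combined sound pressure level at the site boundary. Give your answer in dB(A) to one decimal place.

71.8 dB(A)

First find each source's level at the receiver (point-source: −20·log₁₀(r/r_ref)), then combine on an intensity basis.
server rack: 75 − 20·log₁₀(19.5/2.5) = 75 − 17.84 = 57.16 dB(A).
vacuum pump: 88 − 20·log₁₀(16.8/2.5) = 88 − 16.55 = 71.45 dB(A).
transformer: 77 − 20·log₁₀(21.7/2.5) = 77 − 18.77 = 58.23 dB(A).
Σ 10^(L/10) = 1.516e+07 → L_total = 10·log₁₀(1.516e+07) = 71.81 dB(A).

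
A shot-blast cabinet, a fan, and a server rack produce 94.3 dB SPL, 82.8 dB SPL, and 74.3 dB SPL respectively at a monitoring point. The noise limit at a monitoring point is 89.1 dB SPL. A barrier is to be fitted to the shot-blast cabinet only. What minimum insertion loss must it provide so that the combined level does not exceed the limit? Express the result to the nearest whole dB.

7 dB

Everything except the shot-blast cabinet sums to 10^(82.8/10) + 10^(74.3/10) = 2.175e+08 in linear terms, 83.37 dB SPL.
To meet 89.1 dB SPL overall, the treated shot-blast cabinet may contribute at most 10^(89.1/10) − 2.175e+08 = 5.954e+08, i.e. 87.75 dB SPL.
Required insertion loss = 94.3 − 87.75 = 6.55 dB.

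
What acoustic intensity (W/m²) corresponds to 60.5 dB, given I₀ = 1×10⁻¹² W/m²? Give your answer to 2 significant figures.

I/I₀ = 10^(60.5/10) = 1.122e+06, so I = 1.122e+06 × 10⁻¹² W/m².

1.1e-06 W/m²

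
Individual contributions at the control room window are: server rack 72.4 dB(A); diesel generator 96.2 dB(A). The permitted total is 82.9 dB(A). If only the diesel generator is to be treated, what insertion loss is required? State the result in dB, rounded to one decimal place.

13.7 dB

The untreated sources together contribute 10^(72.4/10) = 1.738e+07, i.e. 72.40 dB(A).
The limit corresponds to 10^(82.9/10) = 1.950e+08; subtracting the fixed part leaves 1.776e+08 for the diesel generator, i.e. 82.49 dB(A).
Required insertion loss = 96.2 − 82.49 = 13.71 dB.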